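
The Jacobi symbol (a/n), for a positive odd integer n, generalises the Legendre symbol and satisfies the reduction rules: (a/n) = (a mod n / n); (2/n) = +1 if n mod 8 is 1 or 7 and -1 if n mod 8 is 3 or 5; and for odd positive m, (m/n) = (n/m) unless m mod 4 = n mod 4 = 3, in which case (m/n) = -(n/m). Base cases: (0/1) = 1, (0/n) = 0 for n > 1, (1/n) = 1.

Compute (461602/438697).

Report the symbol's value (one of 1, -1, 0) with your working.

(461602/438697): 461602 mod 438697 = 22905, so (461602/438697) = (22905/438697)
flip (22905/438697) -> (438697/22905): both odd, 22905 mod 4 = 1, 438697 mod 4 = 1, so the flip contributes +1; sign now +1
(438697/22905): 438697 mod 22905 = 3502, so (438697/22905) = (3502/22905)
factor out 2^1: 3502 = 2^1·1751; with 22905 mod 8 = 1, (2/22905) = +1; sign now +1; continue with (1751/22905)
flip (1751/22905) -> (22905/1751): both odd, 1751 mod 4 = 3, 22905 mod 4 = 1, so the flip contributes +1; sign now +1
(22905/1751): 22905 mod 1751 = 142, so (22905/1751) = (142/1751)
factor out 2^1: 142 = 2^1·71; with 1751 mod 8 = 7, (2/1751) = +1; sign now +1; continue with (71/1751)
flip (71/1751) -> (1751/71): both odd, 71 mod 4 = 3, 1751 mod 4 = 3, so the flip contributes -1; sign now -1
(1751/71): 1751 mod 71 = 47, so (1751/71) = (47/71)
flip (47/71) -> (71/47): both odd, 47 mod 4 = 3, 71 mod 4 = 3, so the flip contributes -1; sign now +1
(71/47): 71 mod 47 = 24, so (71/47) = (24/47)
factor out 2^3: 24 = 2^3·3; with 47 mod 8 = 7, (2/47) = +1; sign now +1; continue with (3/47)
flip (3/47) -> (47/3): both odd, 3 mod 4 = 3, 47 mod 4 = 3, so the flip contributes -1; sign now -1
(47/3): 47 mod 3 = 2, so (47/3) = (2/3)
factor out 2^1: 2 = 2^1·1; with 3 mod 8 = 3, (2/3) = -1; sign now +1; continue with (1/3)
reached (1/3) = 1, so the symbol is +1

1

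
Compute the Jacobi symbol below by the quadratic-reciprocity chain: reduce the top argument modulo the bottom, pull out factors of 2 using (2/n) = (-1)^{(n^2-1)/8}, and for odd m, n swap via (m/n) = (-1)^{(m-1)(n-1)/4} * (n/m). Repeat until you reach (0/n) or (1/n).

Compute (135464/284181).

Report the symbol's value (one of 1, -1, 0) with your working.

factor out 2^3: 135464 = 2^3·16933; with 284181 mod 8 = 5, (2/284181) = -1; sign now -1; continue with (16933/284181)
flip (16933/284181) -> (284181/16933): both odd, 16933 mod 4 = 1, 284181 mod 4 = 1, so the flip contributes +1; sign now -1
(284181/16933): 284181 mod 16933 = 13253, so (284181/16933) = (13253/16933)
flip (13253/16933) -> (16933/13253): both odd, 13253 mod 4 = 1, 16933 mod 4 = 1, so the flip contributes +1; sign now -1
(16933/13253): 16933 mod 13253 = 3680, so (16933/13253) = (3680/13253)
factor out 2^5: 3680 = 2^5·115; with 13253 mod 8 = 5, (2/13253) = -1; sign now +1; continue with (115/13253)
flip (115/13253) -> (13253/115): both odd, 115 mod 4 = 3, 13253 mod 4 = 1, so the flip contributes +1; sign now +1
(13253/115): 13253 mod 115 = 28, so (13253/115) = (28/115)
factor out 2^2: 28 = 2^2·7; with 115 mod 8 = 3, (2/115) = -1; sign now +1; continue with (7/115)
flip (7/115) -> (115/7): both odd, 7 mod 4 = 3, 115 mod 4 = 3, so the flip contributes -1; sign now -1
(115/7): 115 mod 7 = 3, so (115/7) = (3/7)
flip (3/7) -> (7/3): both odd, 3 mod 4 = 3, 7 mod 4 = 3, so the flip contributes -1; sign now +1
(7/3): 7 mod 3 = 1, so (7/3) = (1/3)
reached (1/3) = 1, so the symbol is +1

1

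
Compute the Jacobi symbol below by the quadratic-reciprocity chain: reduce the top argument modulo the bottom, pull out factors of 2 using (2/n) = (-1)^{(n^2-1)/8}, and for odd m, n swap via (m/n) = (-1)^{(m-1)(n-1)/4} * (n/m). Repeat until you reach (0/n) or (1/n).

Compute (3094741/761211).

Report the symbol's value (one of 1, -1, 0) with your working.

-1

(3094741/761211) = (49897/761211)   [reduce mod 761211]
reciprocity: (49897/761211) = +1·(761211/49897) since 49897 mod 4 = 1, 761211 mod 4 = 3; sign now +1
(761211/49897) = (12756/49897)   [reduce mod 49897]
12756 = 2^2·3189; (2/49897) = +1 since 49897 mod 8 = 1, so (12756/49897) = (+1)^2·(3189/49897); sign now +1
reciprocity: (3189/49897) = +1·(49897/3189) since 3189 mod 4 = 1, 49897 mod 4 = 1; sign now +1
(49897/3189) = (2062/3189)   [reduce mod 3189]
2062 = 2^1·1031; (2/3189) = -1 since 3189 mod 8 = 5, so (2062/3189) = (-1)^1·(1031/3189); sign now -1
reciprocity: (1031/3189) = +1·(3189/1031) since 1031 mod 4 = 3, 3189 mod 4 = 1; sign now -1
(3189/1031) = (96/1031)   [reduce mod 1031]
96 = 2^5·3; (2/1031) = +1 since 1031 mod 8 = 7, so (96/1031) = (+1)^5·(3/1031); sign now -1
reciprocity: (3/1031) = -1·(1031/3) since 3 mod 4 = 3, 1031 mod 4 = 3; sign now +1
(1031/3) = (2/3)   [reduce mod 3]
2 = 2^1·1; (2/3) = -1 since 3 mod 8 = 3, so (2/3) = (-1)^1·(1/3); sign now -1
(1/3) = 1; final value = sign = -1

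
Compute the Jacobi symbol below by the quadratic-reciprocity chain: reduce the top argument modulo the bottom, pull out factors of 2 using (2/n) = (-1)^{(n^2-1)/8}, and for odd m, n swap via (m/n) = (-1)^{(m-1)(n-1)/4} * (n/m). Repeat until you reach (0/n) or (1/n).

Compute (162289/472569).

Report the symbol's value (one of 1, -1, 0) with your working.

-1

reciprocity: (162289/472569) = +1·(472569/162289) since 162289 mod 4 = 1, 472569 mod 4 = 1; sign now +1
(472569/162289) = (147991/162289)   [reduce mod 162289]
reciprocity: (147991/162289) = +1·(162289/147991) since 147991 mod 4 = 3, 162289 mod 4 = 1; sign now +1
(162289/147991) = (14298/147991)   [reduce mod 147991]
14298 = 2^1·7149; (2/147991) = +1 since 147991 mod 8 = 7, so (14298/147991) = (+1)^1·(7149/147991); sign now +1
reciprocity: (7149/147991) = +1·(147991/7149) since 7149 mod 4 = 1, 147991 mod 4 = 3; sign now +1
(147991/7149) = (5011/7149)   [reduce mod 7149]
reciprocity: (5011/7149) = +1·(7149/5011) since 5011 mod 4 = 3, 7149 mod 4 = 1; sign now +1
(7149/5011) = (2138/5011)   [reduce mod 5011]
2138 = 2^1·1069; (2/5011) = -1 since 5011 mod 8 = 3, so (2138/5011) = (-1)^1·(1069/5011); sign now -1
reciprocity: (1069/5011) = +1·(5011/1069) since 1069 mod 4 = 1, 5011 mod 4 = 3; sign now -1
(5011/1069) = (735/1069)   [reduce mod 1069]
reciprocity: (735/1069) = +1·(1069/735) since 735 mod 4 = 3, 1069 mod 4 = 1; sign now -1
(1069/735) = (334/735)   [reduce mod 735]
334 = 2^1·167; (2/735) = +1 since 735 mod 8 = 7, so (334/735) = (+1)^1·(167/735); sign now -1
reciprocity: (167/735) = -1·(735/167) since 167 mod 4 = 3, 735 mod 4 = 3; sign now +1
(735/167) = (67/167)   [reduce mod 167]
reciprocity: (67/167) = -1·(167/67) since 67 mod 4 = 3, 167 mod 4 = 3; sign now -1
(167/67) = (33/67)   [reduce mod 67]
reciprocity: (33/67) = +1·(67/33) since 33 mod 4 = 1, 67 mod 4 = 3; sign now -1
(67/33) = (1/33)   [reduce mod 33]
(1/33) = 1; final value = sign = -1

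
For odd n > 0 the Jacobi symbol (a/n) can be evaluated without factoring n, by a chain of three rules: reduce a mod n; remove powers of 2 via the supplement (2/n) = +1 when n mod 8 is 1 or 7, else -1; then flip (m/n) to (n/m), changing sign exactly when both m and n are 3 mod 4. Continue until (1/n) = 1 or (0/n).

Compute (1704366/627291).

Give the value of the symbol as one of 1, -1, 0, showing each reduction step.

0

(1704366/627291) = (449784/627291)   [reduce mod 627291]
449784 = 2^3·56223; (2/627291) = -1 since 627291 mod 8 = 3, so (449784/627291) = (-1)^3·(56223/627291); sign now -1
reciprocity: (56223/627291) = -1·(627291/56223) since 56223 mod 4 = 3, 627291 mod 4 = 3; sign now +1
(627291/56223) = (8838/56223)   [reduce mod 56223]
8838 = 2^1·4419; (2/56223) = +1 since 56223 mod 8 = 7, so (8838/56223) = (+1)^1·(4419/56223); sign now +1
reciprocity: (4419/56223) = -1·(56223/4419) since 4419 mod 4 = 3, 56223 mod 4 = 3; sign now -1
(56223/4419) = (3195/4419)   [reduce mod 4419]
reciprocity: (3195/4419) = -1·(4419/3195) since 3195 mod 4 = 3, 4419 mod 4 = 3; sign now +1
(4419/3195) = (1224/3195)   [reduce mod 3195]
1224 = 2^3·153; (2/3195) = -1 since 3195 mod 8 = 3, so (1224/3195) = (-1)^3·(153/3195); sign now -1
reciprocity: (153/3195) = +1·(3195/153) since 153 mod 4 = 1, 3195 mod 4 = 3; sign now -1
(3195/153) = (135/153)   [reduce mod 153]
reciprocity: (135/153) = +1·(153/135) since 135 mod 4 = 3, 153 mod 4 = 1; sign now -1
(153/135) = (18/135)   [reduce mod 135]
18 = 2^1·9; (2/135) = +1 since 135 mod 8 = 7, so (18/135) = (+1)^1·(9/135); sign now -1
reciprocity: (9/135) = +1·(135/9) since 9 mod 4 = 1, 135 mod 4 = 3; sign now -1
(135/9) = (0/9)   [reduce mod 9]
(0/9) = 0   [gcd(a, n) > 1]; final value = 0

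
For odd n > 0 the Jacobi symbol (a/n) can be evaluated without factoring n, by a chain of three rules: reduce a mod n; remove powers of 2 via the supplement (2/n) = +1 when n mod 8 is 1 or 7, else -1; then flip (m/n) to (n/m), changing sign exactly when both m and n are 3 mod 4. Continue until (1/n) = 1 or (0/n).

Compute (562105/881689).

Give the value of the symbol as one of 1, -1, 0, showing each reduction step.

flip (562105/881689) -> (881689/562105): both odd, 562105 mod 4 = 1, 881689 mod 4 = 1, so the flip contributes +1; sign now +1
(881689/562105): 881689 mod 562105 = 319584, so (881689/562105) = (319584/562105)
factor out 2^5: 319584 = 2^5·9987; with 562105 mod 8 = 1, (2/562105) = +1; sign now +1; continue with (9987/562105)
flip (9987/562105) -> (562105/9987): both odd, 9987 mod 4 = 3, 562105 mod 4 = 1, so the flip contributes +1; sign now +1
(562105/9987): 562105 mod 9987 = 2833, so (562105/9987) = (2833/9987)
flip (2833/9987) -> (9987/2833): both odd, 2833 mod 4 = 1, 9987 mod 4 = 3, so the flip contributes +1; sign now +1
(9987/2833): 9987 mod 2833 = 1488, so (9987/2833) = (1488/2833)
factor out 2^4: 1488 = 2^4·93; with 2833 mod 8 = 1, (2/2833) = +1; sign now +1; continue with (93/2833)
flip (93/2833) -> (2833/93): both odd, 93 mod 4 = 1, 2833 mod 4 = 1, so the flip contributes +1; sign now +1
(2833/93): 2833 mod 93 = 43, so (2833/93) = (43/93)
flip (43/93) -> (93/43): both odd, 43 mod 4 = 3, 93 mod 4 = 1, so the flip contributes +1; sign now +1
(93/43): 93 mod 43 = 7, so (93/43) = (7/43)
flip (7/43) -> (43/7): both odd, 7 mod 4 = 3, 43 mod 4 = 3, so the flip contributes -1; sign now -1
(43/7): 43 mod 7 = 1, so (43/7) = (1/7)
reached (1/7) = 1, so the symbol is -1

-1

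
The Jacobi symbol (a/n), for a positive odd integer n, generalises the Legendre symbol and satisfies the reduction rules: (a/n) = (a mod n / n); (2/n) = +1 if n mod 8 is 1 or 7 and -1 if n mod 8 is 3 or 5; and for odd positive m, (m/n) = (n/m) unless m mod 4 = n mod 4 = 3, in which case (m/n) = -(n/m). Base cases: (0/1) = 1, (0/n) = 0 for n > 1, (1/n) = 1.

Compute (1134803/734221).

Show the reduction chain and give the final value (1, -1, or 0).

(1134803/734221) = (400582/734221)   [reduce mod 734221]
400582 = 2^1·200291; (2/734221) = -1 since 734221 mod 8 = 5, so (400582/734221) = (-1)^1·(200291/734221); sign now -1
reciprocity: (200291/734221) = +1·(734221/200291) since 200291 mod 4 = 3, 734221 mod 4 = 1; sign now -1
(734221/200291) = (133348/200291)   [reduce mod 200291]
133348 = 2^2·33337; (2/200291) = -1 since 200291 mod 8 = 3, so (133348/200291) = (-1)^2·(33337/200291); sign now -1
reciprocity: (33337/200291) = +1·(200291/33337) since 33337 mod 4 = 1, 200291 mod 4 = 3; sign now -1
(200291/33337) = (269/33337)   [reduce mod 33337]
reciprocity: (269/33337) = +1·(33337/269) since 269 mod 4 = 1, 33337 mod 4 = 1; sign now -1
(33337/269) = (250/269)   [reduce mod 269]
250 = 2^1·125; (2/269) = -1 since 269 mod 8 = 5, so (250/269) = (-1)^1·(125/269); sign now +1
reciprocity: (125/269) = +1·(269/125) since 125 mod 4 = 1, 269 mod 4 = 1; sign now +1
(269/125) = (19/125)   [reduce mod 125]
reciprocity: (19/125) = +1·(125/19) since 19 mod 4 = 3, 125 mod 4 = 1; sign now +1
(125/19) = (11/19)   [reduce mod 19]
reciprocity: (11/19) = -1·(19/11) since 11 mod 4 = 3, 19 mod 4 = 3; sign now -1
(19/11) = (8/11)   [reduce mod 11]
8 = 2^3·1; (2/11) = -1 since 11 mod 8 = 3, so (8/11) = (-1)^3·(1/11); sign now +1
(1/11) = 1; final value = sign = +1

1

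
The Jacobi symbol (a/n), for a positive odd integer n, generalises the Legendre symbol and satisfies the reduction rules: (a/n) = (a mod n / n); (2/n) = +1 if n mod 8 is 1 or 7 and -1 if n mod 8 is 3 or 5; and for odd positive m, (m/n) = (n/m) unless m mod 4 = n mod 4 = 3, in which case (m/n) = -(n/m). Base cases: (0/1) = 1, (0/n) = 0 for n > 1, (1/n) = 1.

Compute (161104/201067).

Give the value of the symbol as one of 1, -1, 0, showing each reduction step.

-1

161104 = 2^4·10069; (2/201067) = -1 since 201067 mod 8 = 3, so (161104/201067) = (-1)^4·(10069/201067); sign now +1
reciprocity: (10069/201067) = +1·(201067/10069) since 10069 mod 4 = 1, 201067 mod 4 = 3; sign now +1
(201067/10069) = (9756/10069)   [reduce mod 10069]
9756 = 2^2·2439; (2/10069) = -1 since 10069 mod 8 = 5, so (9756/10069) = (-1)^2·(2439/10069); sign now +1
reciprocity: (2439/10069) = +1·(10069/2439) since 2439 mod 4 = 3, 10069 mod 4 = 1; sign now +1
(10069/2439) = (313/2439)   [reduce mod 2439]
reciprocity: (313/2439) = +1·(2439/313) since 313 mod 4 = 1, 2439 mod 4 = 3; sign now +1
(2439/313) = (248/313)   [reduce mod 313]
248 = 2^3·31; (2/313) = +1 since 313 mod 8 = 1, so (248/313) = (+1)^3·(31/313); sign now +1
reciprocity: (31/313) = +1·(313/31) since 31 mod 4 = 3, 313 mod 4 = 1; sign now +1
(313/31) = (3/31)   [reduce mod 31]
reciprocity: (3/31) = -1·(31/3) since 3 mod 4 = 3, 31 mod 4 = 3; sign now -1
(31/3) = (1/3)   [reduce mod 3]
(1/3) = 1; final value = sign = -1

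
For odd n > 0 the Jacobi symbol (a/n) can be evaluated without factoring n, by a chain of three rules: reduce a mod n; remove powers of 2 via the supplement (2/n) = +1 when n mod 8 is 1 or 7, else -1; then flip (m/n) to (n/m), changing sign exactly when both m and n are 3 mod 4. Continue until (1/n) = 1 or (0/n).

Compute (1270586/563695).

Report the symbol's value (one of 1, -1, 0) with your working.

(1270586/563695) = (143196/563695)   [reduce mod 563695]
143196 = 2^2·35799; (2/563695) = +1 since 563695 mod 8 = 7, so (143196/563695) = (+1)^2·(35799/563695); sign now +1
reciprocity: (35799/563695) = -1·(563695/35799) since 35799 mod 4 = 3, 563695 mod 4 = 3; sign now -1
(563695/35799) = (26710/35799)   [reduce mod 35799]
26710 = 2^1·13355; (2/35799) = +1 since 35799 mod 8 = 7, so (26710/35799) = (+1)^1·(13355/35799); sign now -1
reciprocity: (13355/35799) = -1·(35799/13355) since 13355 mod 4 = 3, 35799 mod 4 = 3; sign now +1
(35799/13355) = (9089/13355)   [reduce mod 13355]
reciprocity: (9089/13355) = +1·(13355/9089) since 9089 mod 4 = 1, 13355 mod 4 = 3; sign now +1
(13355/9089) = (4266/9089)   [reduce mod 9089]
4266 = 2^1·2133; (2/9089) = +1 since 9089 mod 8 = 1, so (4266/9089) = (+1)^1·(2133/9089); sign now +1
reciprocity: (2133/9089) = +1·(9089/2133) since 2133 mod 4 = 1, 9089 mod 4 = 1; sign now +1
(9089/2133) = (557/2133)   [reduce mod 2133]
reciprocity: (557/2133) = +1·(2133/557) since 557 mod 4 = 1, 2133 mod 4 = 1; sign now +1
(2133/557) = (462/557)   [reduce mod 557]
462 = 2^1·231; (2/557) = -1 since 557 mod 8 = 5, so (462/557) = (-1)^1·(231/557); sign now -1
reciprocity: (231/557) = +1·(557/231) since 231 mod 4 = 3, 557 mod 4 = 1; sign now -1
(557/231) = (95/231)   [reduce mod 231]
reciprocity: (95/231) = -1·(231/95) since 95 mod 4 = 3, 231 mod 4 = 3; sign now +1
(231/95) = (41/95)   [reduce mod 95]
reciprocity: (41/95) = +1·(95/41) since 41 mod 4 = 1, 95 mod 4 = 3; sign now +1
(95/41) = (13/41)   [reduce mod 41]
reciprocity: (13/41) = +1·(41/13) since 13 mod 4 = 1, 41 mod 4 = 1; sign now +1
(41/13) = (2/13)   [reduce mod 13]
2 = 2^1·1; (2/13) = -1 since 13 mod 8 = 5, so (2/13) = (-1)^1·(1/13); sign now -1
(1/13) = 1; final value = sign = -1

-1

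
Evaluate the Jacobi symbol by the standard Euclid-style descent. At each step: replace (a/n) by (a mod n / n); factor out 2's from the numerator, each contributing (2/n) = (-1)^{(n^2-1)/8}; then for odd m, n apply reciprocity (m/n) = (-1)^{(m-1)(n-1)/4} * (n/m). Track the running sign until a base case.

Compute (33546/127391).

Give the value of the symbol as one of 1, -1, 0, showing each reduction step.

-1

factor out 2^1: 33546 = 2^1·16773; with 127391 mod 8 = 7, (2/127391) = +1; sign now +1; continue with (16773/127391)
flip (16773/127391) -> (127391/16773): both odd, 16773 mod 4 = 1, 127391 mod 4 = 3, so the flip contributes +1; sign now +1
(127391/16773): 127391 mod 16773 = 9980, so (127391/16773) = (9980/16773)
factor out 2^2: 9980 = 2^2·2495; with 16773 mod 8 = 5, (2/16773) = -1; sign now +1; continue with (2495/16773)
flip (2495/16773) -> (16773/2495): both odd, 2495 mod 4 = 3, 16773 mod 4 = 1, so the flip contributes +1; sign now +1
(16773/2495): 16773 mod 2495 = 1803, so (16773/2495) = (1803/2495)
flip (1803/2495) -> (2495/1803): both odd, 1803 mod 4 = 3, 2495 mod 4 = 3, so the flip contributes -1; sign now -1
(2495/1803): 2495 mod 1803 = 692, so (2495/1803) = (692/1803)
factor out 2^2: 692 = 2^2·173; with 1803 mod 8 = 3, (2/1803) = -1; sign now -1; continue with (173/1803)
flip (173/1803) -> (1803/173): both odd, 173 mod 4 = 1, 1803 mod 4 = 3, so the flip contributes +1; sign now -1
(1803/173): 1803 mod 173 = 73, so (1803/173) = (73/173)
flip (73/173) -> (173/73): both odd, 73 mod 4 = 1, 173 mod 4 = 1, so the flip contributes +1; sign now -1
(173/73): 173 mod 73 = 27, so (173/73) = (27/73)
flip (27/73) -> (73/27): both odd, 27 mod 4 = 3, 73 mod 4 = 1, so the flip contributes +1; sign now -1
(73/27): 73 mod 27 = 19, so (73/27) = (19/27)
flip (19/27) -> (27/19): both odd, 19 mod 4 = 3, 27 mod 4 = 3, so the flip contributes -1; sign now +1
(27/19): 27 mod 19 = 8, so (27/19) = (8/19)
factor out 2^3: 8 = 2^3·1; with 19 mod 8 = 3, (2/19) = -1; sign now -1; continue with (1/19)
reached (1/19) = 1, so the symbol is -1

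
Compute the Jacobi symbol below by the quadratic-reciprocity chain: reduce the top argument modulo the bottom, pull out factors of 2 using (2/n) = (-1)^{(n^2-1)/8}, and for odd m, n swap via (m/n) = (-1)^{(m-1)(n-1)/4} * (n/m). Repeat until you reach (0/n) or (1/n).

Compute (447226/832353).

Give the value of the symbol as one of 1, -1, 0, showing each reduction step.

1

factor out 2^1: 447226 = 2^1·223613; with 832353 mod 8 = 1, (2/832353) = +1; sign now +1; continue with (223613/832353)
flip (223613/832353) -> (832353/223613): both odd, 223613 mod 4 = 1, 832353 mod 4 = 1, so the flip contributes +1; sign now +1
(832353/223613): 832353 mod 223613 = 161514, so (832353/223613) = (161514/223613)
factor out 2^1: 161514 = 2^1·80757; with 223613 mod 8 = 5, (2/223613) = -1; sign now -1; continue with (80757/223613)
flip (80757/223613) -> (223613/80757): both odd, 80757 mod 4 = 1, 223613 mod 4 = 1, so the flip contributes +1; sign now -1
(223613/80757): 223613 mod 80757 = 62099, so (223613/80757) = (62099/80757)
flip (62099/80757) -> (80757/62099): both odd, 62099 mod 4 = 3, 80757 mod 4 = 1, so the flip contributes +1; sign now -1
(80757/62099): 80757 mod 62099 = 18658, so (80757/62099) = (18658/62099)
factor out 2^1: 18658 = 2^1·9329; with 62099 mod 8 = 3, (2/62099) = -1; sign now +1; continue with (9329/62099)
flip (9329/62099) -> (62099/9329): both odd, 9329 mod 4 = 1, 62099 mod 4 = 3, so the flip contributes +1; sign now +1
(62099/9329): 62099 mod 9329 = 6125, so (62099/9329) = (6125/9329)
flip (6125/9329) -> (9329/6125): both odd, 6125 mod 4 = 1, 9329 mod 4 = 1, so the flip contributes +1; sign now +1
(9329/6125): 9329 mod 6125 = 3204, so (9329/6125) = (3204/6125)
factor out 2^2: 3204 = 2^2·801; with 6125 mod 8 = 5, (2/6125) = -1; sign now +1; continue with (801/6125)
flip (801/6125) -> (6125/801): both odd, 801 mod 4 = 1, 6125 mod 4 = 1, so the flip contributes +1; sign now +1
(6125/801): 6125 mod 801 = 518, so (6125/801) = (518/801)
factor out 2^1: 518 = 2^1·259; with 801 mod 8 = 1, (2/801) = +1; sign now +1; continue with (259/801)
flip (259/801) -> (801/259): both odd, 259 mod 4 = 3, 801 mod 4 = 1, so the flip contributes +1; sign now +1
(801/259): 801 mod 259 = 24, so (801/259) = (24/259)
factor out 2^3: 24 = 2^3·3; with 259 mod 8 = 3, (2/259) = -1; sign now -1; continue with (3/259)
flip (3/259) -> (259/3): both odd, 3 mod 4 = 3, 259 mod 4 = 3, so the flip contributes -1; sign now +1
(259/3): 259 mod 3 = 1, so (259/3) = (1/3)
reached (1/3) = 1, so the symbol is +1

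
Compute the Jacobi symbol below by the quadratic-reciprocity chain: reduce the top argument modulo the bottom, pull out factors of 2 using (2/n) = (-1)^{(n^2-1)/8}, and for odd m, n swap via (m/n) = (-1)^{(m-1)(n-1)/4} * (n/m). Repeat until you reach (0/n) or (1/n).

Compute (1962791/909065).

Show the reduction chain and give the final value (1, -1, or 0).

(1962791/909065): 1962791 mod 909065 = 144661, so (1962791/909065) = (144661/909065)
flip (144661/909065) -> (909065/144661): both odd, 144661 mod 4 = 1, 909065 mod 4 = 1, so the flip contributes +1; sign now +1
(909065/144661): 909065 mod 144661 = 41099, so (909065/144661) = (41099/144661)
flip (41099/144661) -> (144661/41099): both odd, 41099 mod 4 = 3, 144661 mod 4 = 1, so the flip contributes +1; sign now +1
(144661/41099): 144661 mod 41099 = 21364, so (144661/41099) = (21364/41099)
factor out 2^2: 21364 = 2^2·5341; with 41099 mod 8 = 3, (2/41099) = -1; sign now +1; continue with (5341/41099)
flip (5341/41099) -> (41099/5341): both odd, 5341 mod 4 = 1, 41099 mod 4 = 3, so the flip contributes +1; sign now +1
(41099/5341): 41099 mod 5341 = 3712, so (41099/5341) = (3712/5341)
factor out 2^7: 3712 = 2^7·29; with 5341 mod 8 = 5, (2/5341) = -1; sign now -1; continue with (29/5341)
flip (29/5341) -> (5341/29): both odd, 29 mod 4 = 1, 5341 mod 4 = 1, so the flip contributes +1; sign now -1
(5341/29): 5341 mod 29 = 5, so (5341/29) = (5/29)
flip (5/29) -> (29/5): both odd, 5 mod 4 = 1, 29 mod 4 = 1, so the flip contributes +1; sign now -1
(29/5): 29 mod 5 = 4, so (29/5) = (4/5)
factor out 2^2: 4 = 2^2·1; with 5 mod 8 = 5, (2/5) = -1; sign now -1; continue with (1/5)
reached (1/5) = 1, so the symbol is -1

-1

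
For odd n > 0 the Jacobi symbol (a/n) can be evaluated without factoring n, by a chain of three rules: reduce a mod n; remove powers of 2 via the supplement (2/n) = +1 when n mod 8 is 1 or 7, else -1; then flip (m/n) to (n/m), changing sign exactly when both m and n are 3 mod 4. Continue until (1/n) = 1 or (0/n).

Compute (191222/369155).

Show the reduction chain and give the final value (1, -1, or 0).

191222 = 2^1·95611; (2/369155) = -1 since 369155 mod 8 = 3, so (191222/369155) = (-1)^1·(95611/369155); sign now -1
reciprocity: (95611/369155) = -1·(369155/95611) since 95611 mod 4 = 3, 369155 mod 4 = 3; sign now +1
(369155/95611) = (82322/95611)   [reduce mod 95611]
82322 = 2^1·41161; (2/95611) = -1 since 95611 mod 8 = 3, so (82322/95611) = (-1)^1·(41161/95611); sign now -1
reciprocity: (41161/95611) = +1·(95611/41161) since 41161 mod 4 = 1, 95611 mod 4 = 3; sign now -1
(95611/41161) = (13289/41161)   [reduce mod 41161]
reciprocity: (13289/41161) = +1·(41161/13289) since 13289 mod 4 = 1, 41161 mod 4 = 1; sign now -1
(41161/13289) = (1294/13289)   [reduce mod 13289]
1294 = 2^1·647; (2/13289) = +1 since 13289 mod 8 = 1, so (1294/13289) = (+1)^1·(647/13289); sign now -1
reciprocity: (647/13289) = +1·(13289/647) since 647 mod 4 = 3, 13289 mod 4 = 1; sign now -1
(13289/647) = (349/647)   [reduce mod 647]
reciprocity: (349/647) = +1·(647/349) since 349 mod 4 = 1, 647 mod 4 = 3; sign now -1
(647/349) = (298/349)   [reduce mod 349]
298 = 2^1·149; (2/349) = -1 since 349 mod 8 = 5, so (298/349) = (-1)^1·(149/349); sign now +1
reciprocity: (149/349) = +1·(349/149) since 149 mod 4 = 1, 349 mod 4 = 1; sign now +1
(349/149) = (51/149)   [reduce mod 149]
reciprocity: (51/149) = +1·(149/51) since 51 mod 4 = 3, 149 mod 4 = 1; sign now +1
(149/51) = (47/51)   [reduce mod 51]
reciprocity: (47/51) = -1·(51/47) since 47 mod 4 = 3, 51 mod 4 = 3; sign now -1
(51/47) = (4/47)   [reduce mod 47]
4 = 2^2·1; (2/47) = +1 since 47 mod 8 = 7, so (4/47) = (+1)^2·(1/47); sign now -1
(1/47) = 1; final value = sign = -1

-1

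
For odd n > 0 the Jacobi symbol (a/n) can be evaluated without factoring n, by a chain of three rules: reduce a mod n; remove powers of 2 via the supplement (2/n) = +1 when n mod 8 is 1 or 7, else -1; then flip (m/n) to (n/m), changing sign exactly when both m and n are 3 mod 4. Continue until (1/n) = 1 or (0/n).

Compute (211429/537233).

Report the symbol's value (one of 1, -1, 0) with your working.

reciprocity: (211429/537233) = +1·(537233/211429) since 211429 mod 4 = 1, 537233 mod 4 = 1; sign now +1
(537233/211429) = (114375/211429)   [reduce mod 211429]
reciprocity: (114375/211429) = +1·(211429/114375) since 114375 mod 4 = 3, 211429 mod 4 = 1; sign now +1
(211429/114375) = (97054/114375)   [reduce mod 114375]
97054 = 2^1·48527; (2/114375) = +1 since 114375 mod 8 = 7, so (97054/114375) = (+1)^1·(48527/114375); sign now +1
reciprocity: (48527/114375) = -1·(114375/48527) since 48527 mod 4 = 3, 114375 mod 4 = 3; sign now -1
(114375/48527) = (17321/48527)   [reduce mod 48527]
reciprocity: (17321/48527) = +1·(48527/17321) since 17321 mod 4 = 1, 48527 mod 4 = 3; sign now -1
(48527/17321) = (13885/17321)   [reduce mod 17321]
reciprocity: (13885/17321) = +1·(17321/13885) since 13885 mod 4 = 1, 17321 mod 4 = 1; sign now -1
(17321/13885) = (3436/13885)   [reduce mod 13885]
3436 = 2^2·859; (2/13885) = -1 since 13885 mod 8 = 5, so (3436/13885) = (-1)^2·(859/13885); sign now -1
reciprocity: (859/13885) = +1·(13885/859) since 859 mod 4 = 3, 13885 mod 4 = 1; sign now -1
(13885/859) = (141/859)   [reduce mod 859]
reciprocity: (141/859) = +1·(859/141) since 141 mod 4 = 1, 859 mod 4 = 3; sign now -1
(859/141) = (13/141)   [reduce mod 141]
reciprocity: (13/141) = +1·(141/13) since 13 mod 4 = 1, 141 mod 4 = 1; sign now -1
(141/13) = (11/13)   [reduce mod 13]
reciprocity: (11/13) = +1·(13/11) since 11 mod 4 = 3, 13 mod 4 = 1; sign now -1
(13/11) = (2/11)   [reduce mod 11]
2 = 2^1·1; (2/11) = -1 since 11 mod 8 = 3, so (2/11) = (-1)^1·(1/11); sign now +1
(1/11) = 1; final value = sign = +1

1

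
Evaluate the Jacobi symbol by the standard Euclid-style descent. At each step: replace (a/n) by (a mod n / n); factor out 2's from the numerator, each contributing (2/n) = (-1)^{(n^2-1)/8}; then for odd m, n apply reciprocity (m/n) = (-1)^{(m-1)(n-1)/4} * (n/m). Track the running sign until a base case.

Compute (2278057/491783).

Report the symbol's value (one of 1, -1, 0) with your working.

-1

(2278057/491783): 2278057 mod 491783 = 310925, so (2278057/491783) = (310925/491783)
flip (310925/491783) -> (491783/310925): both odd, 310925 mod 4 = 1, 491783 mod 4 = 3, so the flip contributes +1; sign now +1
(491783/310925): 491783 mod 310925 = 180858, so (491783/310925) = (180858/310925)
factor out 2^1: 180858 = 2^1·90429; with 310925 mod 8 = 5, (2/310925) = -1; sign now -1; continue with (90429/310925)
flip (90429/310925) -> (310925/90429): both odd, 90429 mod 4 = 1, 310925 mod 4 = 1, so the flip contributes +1; sign now -1
(310925/90429): 310925 mod 90429 = 39638, so (310925/90429) = (39638/90429)
factor out 2^1: 39638 = 2^1·19819; with 90429 mod 8 = 5, (2/90429) = -1; sign now +1; continue with (19819/90429)
flip (19819/90429) -> (90429/19819): both odd, 19819 mod 4 = 3, 90429 mod 4 = 1, so the flip contributes +1; sign now +1
(90429/19819): 90429 mod 19819 = 11153, so (90429/19819) = (11153/19819)
flip (11153/19819) -> (19819/11153): both odd, 11153 mod 4 = 1, 19819 mod 4 = 3, so the flip contributes +1; sign now +1
(19819/11153): 19819 mod 11153 = 8666, so (19819/11153) = (8666/11153)
factor out 2^1: 8666 = 2^1·4333; with 11153 mod 8 = 1, (2/11153) = +1; sign now +1; continue with (4333/11153)
flip (4333/11153) -> (11153/4333): both odd, 4333 mod 4 = 1, 11153 mod 4 = 1, so the flip contributes +1; sign now +1
(11153/4333): 11153 mod 4333 = 2487, so (11153/4333) = (2487/4333)
flip (2487/4333) -> (4333/2487): both odd, 2487 mod 4 = 3, 4333 mod 4 = 1, so the flip contributes +1; sign now +1
(4333/2487): 4333 mod 2487 = 1846, so (4333/2487) = (1846/2487)
factor out 2^1: 1846 = 2^1·923; with 2487 mod 8 = 7, (2/2487) = +1; sign now +1; continue with (923/2487)
flip (923/2487) -> (2487/923): both odd, 923 mod 4 = 3, 2487 mod 4 = 3, so the flip contributes -1; sign now -1
(2487/923): 2487 mod 923 = 641, so (2487/923) = (641/923)
flip (641/923) -> (923/641): both odd, 641 mod 4 = 1, 923 mod 4 = 3, so the flip contributes +1; sign now -1
(923/641): 923 mod 641 = 282, so (923/641) = (282/641)
factor out 2^1: 282 = 2^1·141; with 641 mod 8 = 1, (2/641) = +1; sign now -1; continue with (141/641)
flip (141/641) -> (641/141): both odd, 141 mod 4 = 1, 641 mod 4 = 1, so the flip contributes +1; sign now -1
(641/141): 641 mod 141 = 77, so (641/141) = (77/141)
flip (77/141) -> (141/77): both odd, 77 mod 4 = 1, 141 mod 4 = 1, so the flip contributes +1; sign now -1
(141/77): 141 mod 77 = 64, so (141/77) = (64/77)
factor out 2^6: 64 = 2^6·1; with 77 mod 8 = 5, (2/77) = -1; sign now -1; continue with (1/77)
reached (1/77) = 1, so the symbol is -1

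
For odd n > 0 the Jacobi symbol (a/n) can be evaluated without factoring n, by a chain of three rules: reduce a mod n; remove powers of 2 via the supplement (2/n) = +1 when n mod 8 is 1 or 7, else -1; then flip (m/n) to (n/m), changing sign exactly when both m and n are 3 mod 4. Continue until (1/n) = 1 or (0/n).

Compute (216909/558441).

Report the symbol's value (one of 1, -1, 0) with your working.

0

reciprocity: (216909/558441) = +1·(558441/216909) since 216909 mod 4 = 1, 558441 mod 4 = 1; sign now +1
(558441/216909) = (124623/216909)   [reduce mod 216909]
reciprocity: (124623/216909) = +1·(216909/124623) since 124623 mod 4 = 3, 216909 mod 4 = 1; sign now +1
(216909/124623) = (92286/124623)   [reduce mod 124623]
92286 = 2^1·46143; (2/124623) = +1 since 124623 mod 8 = 7, so (92286/124623) = (+1)^1·(46143/124623); sign now +1
reciprocity: (46143/124623) = -1·(124623/46143) since 46143 mod 4 = 3, 124623 mod 4 = 3; sign now -1
(124623/46143) = (32337/46143)   [reduce mod 46143]
reciprocity: (32337/46143) = +1·(46143/32337) since 32337 mod 4 = 1, 46143 mod 4 = 3; sign now -1
(46143/32337) = (13806/32337)   [reduce mod 32337]
13806 = 2^1·6903; (2/32337) = +1 since 32337 mod 8 = 1, so (13806/32337) = (+1)^1·(6903/32337); sign now -1
reciprocity: (6903/32337) = +1·(32337/6903) since 6903 mod 4 = 3, 32337 mod 4 = 1; sign now -1
(32337/6903) = (4725/6903)   [reduce mod 6903]
reciprocity: (4725/6903) = +1·(6903/4725) since 4725 mod 4 = 1, 6903 mod 4 = 3; sign now -1
(6903/4725) = (2178/4725)   [reduce mod 4725]
2178 = 2^1·1089; (2/4725) = -1 since 4725 mod 8 = 5, so (2178/4725) = (-1)^1·(1089/4725); sign now +1
reciprocity: (1089/4725) = +1·(4725/1089) since 1089 mod 4 = 1, 4725 mod 4 = 1; sign now +1
(4725/1089) = (369/1089)   [reduce mod 1089]
reciprocity: (369/1089) = +1·(1089/369) since 369 mod 4 = 1, 1089 mod 4 = 1; sign now +1
(1089/369) = (351/369)   [reduce mod 369]
reciprocity: (351/369) = +1·(369/351) since 351 mod 4 = 3, 369 mod 4 = 1; sign now +1
(369/351) = (18/351)   [reduce mod 351]
18 = 2^1·9; (2/351) = +1 since 351 mod 8 = 7, so (18/351) = (+1)^1·(9/351); sign now +1
reciprocity: (9/351) = +1·(351/9) since 9 mod 4 = 1, 351 mod 4 = 3; sign now +1
(351/9) = (0/9)   [reduce mod 9]
(0/9) = 0   [gcd(a, n) > 1]; final value = 0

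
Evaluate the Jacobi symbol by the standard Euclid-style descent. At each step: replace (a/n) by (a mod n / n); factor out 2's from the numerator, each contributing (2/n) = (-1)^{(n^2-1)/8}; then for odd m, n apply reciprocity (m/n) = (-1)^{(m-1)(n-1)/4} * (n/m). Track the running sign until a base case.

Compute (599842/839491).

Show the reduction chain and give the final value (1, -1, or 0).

-1

599842 = 2^1·299921; (2/839491) = -1 since 839491 mod 8 = 3, so (599842/839491) = (-1)^1·(299921/839491); sign now -1
reciprocity: (299921/839491) = +1·(839491/299921) since 299921 mod 4 = 1, 839491 mod 4 = 3; sign now -1
(839491/299921) = (239649/299921)   [reduce mod 299921]
reciprocity: (239649/299921) = +1·(299921/239649) since 239649 mod 4 = 1, 299921 mod 4 = 1; sign now -1
(299921/239649) = (60272/239649)   [reduce mod 239649]
60272 = 2^4·3767; (2/239649) = +1 since 239649 mod 8 = 1, so (60272/239649) = (+1)^4·(3767/239649); sign now -1
reciprocity: (3767/239649) = +1·(239649/3767) since 3767 mod 4 = 3, 239649 mod 4 = 1; sign now -1
(239649/3767) = (2328/3767)   [reduce mod 3767]
2328 = 2^3·291; (2/3767) = +1 since 3767 mod 8 = 7, so (2328/3767) = (+1)^3·(291/3767); sign now -1
reciprocity: (291/3767) = -1·(3767/291) since 291 mod 4 = 3, 3767 mod 4 = 3; sign now +1
(3767/291) = (275/291)   [reduce mod 291]
reciprocity: (275/291) = -1·(291/275) since 275 mod 4 = 3, 291 mod 4 = 3; sign now -1
(291/275) = (16/275)   [reduce mod 275]
16 = 2^4·1; (2/275) = -1 since 275 mod 8 = 3, so (16/275) = (-1)^4·(1/275); sign now -1
(1/275) = 1; final value = sign = -1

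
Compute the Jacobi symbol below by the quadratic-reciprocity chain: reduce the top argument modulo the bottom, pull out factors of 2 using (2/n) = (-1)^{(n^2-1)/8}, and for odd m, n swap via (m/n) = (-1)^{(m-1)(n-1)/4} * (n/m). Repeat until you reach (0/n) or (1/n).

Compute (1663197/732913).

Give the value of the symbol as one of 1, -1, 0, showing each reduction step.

(1663197/732913) = (197371/732913)   [reduce mod 732913]
reciprocity: (197371/732913) = +1·(732913/197371) since 197371 mod 4 = 3, 732913 mod 4 = 1; sign now +1
(732913/197371) = (140800/197371)   [reduce mod 197371]
140800 = 2^9·275; (2/197371) = -1 since 197371 mod 8 = 3, so (140800/197371) = (-1)^9·(275/197371); sign now -1
reciprocity: (275/197371) = -1·(197371/275) since 275 mod 4 = 3, 197371 mod 4 = 3; sign now +1
(197371/275) = (196/275)   [reduce mod 275]
196 = 2^2·49; (2/275) = -1 since 275 mod 8 = 3, so (196/275) = (-1)^2·(49/275); sign now +1
reciprocity: (49/275) = +1·(275/49) since 49 mod 4 = 1, 275 mod 4 = 3; sign now +1
(275/49) = (30/49)   [reduce mod 49]
30 = 2^1·15; (2/49) = +1 since 49 mod 8 = 1, so (30/49) = (+1)^1·(15/49); sign now +1
reciprocity: (15/49) = +1·(49/15) since 15 mod 4 = 3, 49 mod 4 = 1; sign now +1
(49/15) = (4/15)   [reduce mod 15]
4 = 2^2·1; (2/15) = +1 since 15 mod 8 = 7, so (4/15) = (+1)^2·(1/15); sign now +1
(1/15) = 1; final value = sign = +1

1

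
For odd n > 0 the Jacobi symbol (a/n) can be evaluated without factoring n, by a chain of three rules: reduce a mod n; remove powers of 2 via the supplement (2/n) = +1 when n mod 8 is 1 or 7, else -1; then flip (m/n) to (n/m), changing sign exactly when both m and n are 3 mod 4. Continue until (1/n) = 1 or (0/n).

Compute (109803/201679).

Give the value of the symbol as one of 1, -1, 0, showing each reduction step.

flip (109803/201679) -> (201679/109803): both odd, 109803 mod 4 = 3, 201679 mod 4 = 3, so the flip contributes -1; sign now -1
(201679/109803): 201679 mod 109803 = 91876, so (201679/109803) = (91876/109803)
factor out 2^2: 91876 = 2^2·22969; with 109803 mod 8 = 3, (2/109803) = -1; sign now -1; continue with (22969/109803)
flip (22969/109803) -> (109803/22969): both odd, 22969 mod 4 = 1, 109803 mod 4 = 3, so the flip contributes +1; sign now -1
(109803/22969): 109803 mod 22969 = 17927, so (109803/22969) = (17927/22969)
flip (17927/22969) -> (22969/17927): both odd, 17927 mod 4 = 3, 22969 mod 4 = 1, so the flip contributes +1; sign now -1
(22969/17927): 22969 mod 17927 = 5042, so (22969/17927) = (5042/17927)
factor out 2^1: 5042 = 2^1·2521; with 17927 mod 8 = 7, (2/17927) = +1; sign now -1; continue with (2521/17927)
flip (2521/17927) -> (17927/2521): both odd, 2521 mod 4 = 1, 17927 mod 4 = 3, so the flip contributes +1; sign now -1
(17927/2521): 17927 mod 2521 = 280, so (17927/2521) = (280/2521)
factor out 2^3: 280 = 2^3·35; with 2521 mod 8 = 1, (2/2521) = +1; sign now -1; continue with (35/2521)
flip (35/2521) -> (2521/35): both odd, 35 mod 4 = 3, 2521 mod 4 = 1, so the flip contributes +1; sign now -1
(2521/35): 2521 mod 35 = 1, so (2521/35) = (1/35)
reached (1/35) = 1, so the symbol is -1

-1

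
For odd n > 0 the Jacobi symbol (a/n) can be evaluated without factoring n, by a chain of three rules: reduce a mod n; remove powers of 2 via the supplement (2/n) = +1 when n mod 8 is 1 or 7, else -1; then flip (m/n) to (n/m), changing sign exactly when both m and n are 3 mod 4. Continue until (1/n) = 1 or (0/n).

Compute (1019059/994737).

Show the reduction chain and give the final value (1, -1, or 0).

(1019059/994737): 1019059 mod 994737 = 24322, so (1019059/994737) = (24322/994737)
factor out 2^1: 24322 = 2^1·12161; with 994737 mod 8 = 1, (2/994737) = +1; sign now +1; continue with (12161/994737)
flip (12161/994737) -> (994737/12161): both odd, 12161 mod 4 = 1, 994737 mod 4 = 1, so the flip contributes +1; sign now +1
(994737/12161): 994737 mod 12161 = 9696, so (994737/12161) = (9696/12161)
factor out 2^5: 9696 = 2^5·303; with 12161 mod 8 = 1, (2/12161) = +1; sign now +1; continue with (303/12161)
flip (303/12161) -> (12161/303): both odd, 303 mod 4 = 3, 12161 mod 4 = 1, so the flip contributes +1; sign now +1
(12161/303): 12161 mod 303 = 41, so (12161/303) = (41/303)
flip (41/303) -> (303/41): both odd, 41 mod 4 = 1, 303 mod 4 = 3, so the flip contributes +1; sign now +1
(303/41): 303 mod 41 = 16, so (303/41) = (16/41)
factor out 2^4: 16 = 2^4·1; with 41 mod 8 = 1, (2/41) = +1; sign now +1; continue with (1/41)
reached (1/41) = 1, so the symbol is +1

1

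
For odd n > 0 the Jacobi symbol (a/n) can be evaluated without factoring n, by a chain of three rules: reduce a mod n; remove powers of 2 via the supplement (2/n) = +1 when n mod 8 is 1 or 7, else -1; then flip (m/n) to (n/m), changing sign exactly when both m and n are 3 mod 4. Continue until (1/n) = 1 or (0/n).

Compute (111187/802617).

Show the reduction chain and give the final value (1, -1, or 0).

-1

flip (111187/802617) -> (802617/111187): both odd, 111187 mod 4 = 3, 802617 mod 4 = 1, so the flip contributes +1; sign now +1
(802617/111187): 802617 mod 111187 = 24308, so (802617/111187) = (24308/111187)
factor out 2^2: 24308 = 2^2·6077; with 111187 mod 8 = 3, (2/111187) = -1; sign now +1; continue with (6077/111187)
flip (6077/111187) -> (111187/6077): both odd, 6077 mod 4 = 1, 111187 mod 4 = 3, so the flip contributes +1; sign now +1
(111187/6077): 111187 mod 6077 = 1801, so (111187/6077) = (1801/6077)
flip (1801/6077) -> (6077/1801): both odd, 1801 mod 4 = 1, 6077 mod 4 = 1, so the flip contributes +1; sign now +1
(6077/1801): 6077 mod 1801 = 674, so (6077/1801) = (674/1801)
factor out 2^1: 674 = 2^1·337; with 1801 mod 8 = 1, (2/1801) = +1; sign now +1; continue with (337/1801)
flip (337/1801) -> (1801/337): both odd, 337 mod 4 = 1, 1801 mod 4 = 1, so the flip contributes +1; sign now +1
(1801/337): 1801 mod 337 = 116, so (1801/337) = (116/337)
factor out 2^2: 116 = 2^2·29; with 337 mod 8 = 1, (2/337) = +1; sign now +1; continue with (29/337)
flip (29/337) -> (337/29): both odd, 29 mod 4 = 1, 337 mod 4 = 1, so the flip contributes +1; sign now +1
(337/29): 337 mod 29 = 18, so (337/29) = (18/29)
factor out 2^1: 18 = 2^1·9; with 29 mod 8 = 5, (2/29) = -1; sign now -1; continue with (9/29)
flip (9/29) -> (29/9): both odd, 9 mod 4 = 1, 29 mod 4 = 1, so the flip contributes +1; sign now -1
(29/9): 29 mod 9 = 2, so (29/9) = (2/9)
factor out 2^1: 2 = 2^1·1; with 9 mod 8 = 1, (2/9) = +1; sign now -1; continue with (1/9)
reached (1/9) = 1, so the symbol is -1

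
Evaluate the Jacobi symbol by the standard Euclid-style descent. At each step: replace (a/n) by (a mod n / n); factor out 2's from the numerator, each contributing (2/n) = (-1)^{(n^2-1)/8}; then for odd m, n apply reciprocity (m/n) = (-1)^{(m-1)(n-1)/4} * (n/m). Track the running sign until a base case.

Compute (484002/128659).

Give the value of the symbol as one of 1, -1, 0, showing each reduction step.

1

(484002/128659) = (98025/128659)   [reduce mod 128659]
reciprocity: (98025/128659) = +1·(128659/98025) since 98025 mod 4 = 1, 128659 mod 4 = 3; sign now +1
(128659/98025) = (30634/98025)   [reduce mod 98025]
30634 = 2^1·15317; (2/98025) = +1 since 98025 mod 8 = 1, so (30634/98025) = (+1)^1·(15317/98025); sign now +1
reciprocity: (15317/98025) = +1·(98025/15317) since 15317 mod 4 = 1, 98025 mod 4 = 1; sign now +1
(98025/15317) = (6123/15317)   [reduce mod 15317]
reciprocity: (6123/15317) = +1·(15317/6123) since 6123 mod 4 = 3, 15317 mod 4 = 1; sign now +1
(15317/6123) = (3071/6123)   [reduce mod 6123]
reciprocity: (3071/6123) = -1·(6123/3071) since 3071 mod 4 = 3, 6123 mod 4 = 3; sign now -1
(6123/3071) = (3052/3071)   [reduce mod 3071]
3052 = 2^2·763; (2/3071) = +1 since 3071 mod 8 = 7, so (3052/3071) = (+1)^2·(763/3071); sign now -1
reciprocity: (763/3071) = -1·(3071/763) since 763 mod 4 = 3, 3071 mod 4 = 3; sign now +1
(3071/763) = (19/763)   [reduce mod 763]
reciprocity: (19/763) = -1·(763/19) since 19 mod 4 = 3, 763 mod 4 = 3; sign now -1
(763/19) = (3/19)   [reduce mod 19]
reciprocity: (3/19) = -1·(19/3) since 3 mod 4 = 3, 19 mod 4 = 3; sign now +1
(19/3) = (1/3)   [reduce mod 3]
(1/3) = 1; final value = sign = +1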